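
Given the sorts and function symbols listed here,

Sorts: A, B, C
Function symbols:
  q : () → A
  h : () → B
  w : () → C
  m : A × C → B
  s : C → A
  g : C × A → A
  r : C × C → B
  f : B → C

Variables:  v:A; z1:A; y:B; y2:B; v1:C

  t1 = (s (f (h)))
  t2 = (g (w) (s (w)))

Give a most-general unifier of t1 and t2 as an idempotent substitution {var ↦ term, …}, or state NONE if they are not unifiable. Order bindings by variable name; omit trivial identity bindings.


NONE (not unifiable)

head clash or occurs-check failure — not unifiable


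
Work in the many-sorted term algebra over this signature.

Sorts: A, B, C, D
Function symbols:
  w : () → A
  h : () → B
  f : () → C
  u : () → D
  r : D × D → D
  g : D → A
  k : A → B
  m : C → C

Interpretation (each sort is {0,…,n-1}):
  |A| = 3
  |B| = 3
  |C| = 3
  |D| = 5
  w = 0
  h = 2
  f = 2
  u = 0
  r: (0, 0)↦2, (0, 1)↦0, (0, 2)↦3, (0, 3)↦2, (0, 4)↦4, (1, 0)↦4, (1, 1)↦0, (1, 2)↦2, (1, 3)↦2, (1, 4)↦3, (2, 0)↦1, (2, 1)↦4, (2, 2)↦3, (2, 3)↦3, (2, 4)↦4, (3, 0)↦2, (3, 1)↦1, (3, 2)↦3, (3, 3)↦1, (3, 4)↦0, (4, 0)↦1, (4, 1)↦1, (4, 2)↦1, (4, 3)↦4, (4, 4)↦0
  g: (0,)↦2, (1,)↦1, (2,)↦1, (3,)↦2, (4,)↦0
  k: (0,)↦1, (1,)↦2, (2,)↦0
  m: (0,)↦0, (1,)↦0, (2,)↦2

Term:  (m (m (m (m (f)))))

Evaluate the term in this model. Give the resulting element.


  f = 2
  (m (f)) = m(2,) = 2
  (m (m (f))) = m(2,) = 2
  (m (m (m (f)))) = m(2,) = 2
  (m (m (m (m (f))))) = m(2,) = 2

value = 2


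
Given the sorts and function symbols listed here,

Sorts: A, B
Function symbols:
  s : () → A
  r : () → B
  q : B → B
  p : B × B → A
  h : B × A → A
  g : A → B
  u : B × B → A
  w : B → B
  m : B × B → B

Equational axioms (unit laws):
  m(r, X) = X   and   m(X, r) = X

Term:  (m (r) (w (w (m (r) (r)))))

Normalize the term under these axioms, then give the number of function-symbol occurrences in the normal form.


size = 3

1. (m (r) (w (w (m (r) (r)))))  →  (w (w (m (r) (r))))
2. (w (w (m (r) (r))))  →  (w (w (r)))
normal form: (w (w (r)))


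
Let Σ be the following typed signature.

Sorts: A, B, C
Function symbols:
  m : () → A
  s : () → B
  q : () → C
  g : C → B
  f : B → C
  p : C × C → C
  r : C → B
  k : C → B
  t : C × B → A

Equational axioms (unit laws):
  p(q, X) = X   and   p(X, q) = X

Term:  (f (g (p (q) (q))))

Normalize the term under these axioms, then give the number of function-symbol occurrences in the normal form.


1. (f (g (p (q) (q))))  →  (f (g (q)))
normal form: (f (g (q)))

size = 3


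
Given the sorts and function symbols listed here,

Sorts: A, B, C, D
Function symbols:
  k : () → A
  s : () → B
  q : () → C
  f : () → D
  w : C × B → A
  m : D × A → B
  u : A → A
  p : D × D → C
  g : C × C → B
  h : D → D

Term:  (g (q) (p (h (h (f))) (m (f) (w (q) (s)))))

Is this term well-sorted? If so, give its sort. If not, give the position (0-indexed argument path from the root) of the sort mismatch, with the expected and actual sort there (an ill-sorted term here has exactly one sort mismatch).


ill-sorted at position [1, 1]: expected D, got B

  (q) : C
        (f) : D
      (h (f)) : D
    (h (h (f))) : D
      (f) : D
        (q) : C
        (s) : B
      (w (q) (s)) : A
    (m (f) (w (q) (s))) : B
  (p (h (h (f))) (m (f) (w (q) (s)))) : ✗ arg 1 at [1, 1] has sort B, expected D


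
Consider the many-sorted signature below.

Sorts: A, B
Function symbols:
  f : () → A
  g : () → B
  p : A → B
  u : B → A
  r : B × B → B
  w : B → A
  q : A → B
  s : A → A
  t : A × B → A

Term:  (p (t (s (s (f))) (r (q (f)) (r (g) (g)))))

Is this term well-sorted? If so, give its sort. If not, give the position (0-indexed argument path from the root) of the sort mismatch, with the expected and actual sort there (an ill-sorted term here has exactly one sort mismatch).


well-sorted; sort = B

        (f) : A
      (s (f)) : A
    (s (s (f))) : A
        (f) : A
      (q (f)) : B
        (g) : B
        (g) : B
      (r (g) (g)) : B
    (r (q (f)) (r (g) (g))) : B
  (t (s (s (f))) (r (q (f)) (r (g) (g)))) : A
(p (t (s (s (f))) (r (q (f)) (r (g) (g))))) : B


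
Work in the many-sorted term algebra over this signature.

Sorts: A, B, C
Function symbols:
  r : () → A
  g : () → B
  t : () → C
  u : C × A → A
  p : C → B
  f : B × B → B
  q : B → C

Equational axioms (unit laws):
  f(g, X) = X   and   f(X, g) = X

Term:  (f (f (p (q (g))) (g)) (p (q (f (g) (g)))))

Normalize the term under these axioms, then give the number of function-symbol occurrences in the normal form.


1. (f (f (p (q (g))) (g)) (p (q (f (g) (g)))))  →  (f (p (q (g))) (p (q (f (g) (g)))))
2. (f (p (q (g))) (p (q (f (g) (g)))))  →  (f (p (q (g))) (p (q (g))))
normal form: (f (p (q (g))) (p (q (g))))

size = 7


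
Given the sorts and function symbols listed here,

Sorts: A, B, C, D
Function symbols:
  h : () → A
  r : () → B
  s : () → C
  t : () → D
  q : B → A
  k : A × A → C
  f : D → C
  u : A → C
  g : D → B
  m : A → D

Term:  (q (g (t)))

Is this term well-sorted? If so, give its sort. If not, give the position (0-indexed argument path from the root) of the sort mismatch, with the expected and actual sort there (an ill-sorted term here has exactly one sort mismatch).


    (t) : D
  (g (t)) : B
(q (g (t))) : A

well-sorted; sort = A


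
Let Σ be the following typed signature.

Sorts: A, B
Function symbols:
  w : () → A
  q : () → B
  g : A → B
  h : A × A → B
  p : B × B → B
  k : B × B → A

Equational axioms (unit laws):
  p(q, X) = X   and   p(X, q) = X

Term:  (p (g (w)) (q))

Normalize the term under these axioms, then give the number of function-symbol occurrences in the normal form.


size = 2

1. (p (g (w)) (q))  →  (g (w))
normal form: (g (w))


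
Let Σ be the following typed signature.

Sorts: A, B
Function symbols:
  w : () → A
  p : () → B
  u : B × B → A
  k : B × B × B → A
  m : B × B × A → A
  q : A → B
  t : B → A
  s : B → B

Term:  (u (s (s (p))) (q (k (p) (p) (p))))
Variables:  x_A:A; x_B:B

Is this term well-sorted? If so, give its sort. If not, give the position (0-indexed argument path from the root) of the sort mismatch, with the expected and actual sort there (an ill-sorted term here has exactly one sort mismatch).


      (p) : B
    (s (p)) : B
  (s (s (p))) : B
      (p) : B
      (p) : B
      (p) : B
    (k (p) (p) (p)) : A
  (q (k (p) (p) (p))) : B
(u (s (s (p))) (q (k (p) (p) (p)))) : A

well-sorted; sort = A


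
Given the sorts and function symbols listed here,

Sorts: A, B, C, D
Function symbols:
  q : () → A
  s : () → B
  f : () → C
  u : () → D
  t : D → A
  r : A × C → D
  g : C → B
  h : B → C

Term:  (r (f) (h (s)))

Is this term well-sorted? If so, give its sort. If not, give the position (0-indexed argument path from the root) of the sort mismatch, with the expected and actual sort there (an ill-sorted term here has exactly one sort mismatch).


  (f) : C
    (s) : B
  (h (s)) : C
(r (f) (h (s))) : ✗ arg 0 at [0] has sort C, expected A

ill-sorted at position [0]: expected A, got C


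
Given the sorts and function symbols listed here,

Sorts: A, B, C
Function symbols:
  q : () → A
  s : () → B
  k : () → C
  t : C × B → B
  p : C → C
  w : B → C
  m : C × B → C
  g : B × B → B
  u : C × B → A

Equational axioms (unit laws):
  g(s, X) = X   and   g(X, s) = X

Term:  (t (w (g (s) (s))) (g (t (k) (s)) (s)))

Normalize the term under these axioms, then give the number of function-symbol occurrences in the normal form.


size = 6

1. (t (w (g (s) (s))) (g (t (k) (s)) (s)))  →  (t (w (s)) (g (t (k) (s)) (s)))
2. (t (w (s)) (g (t (k) (s)) (s)))  →  (t (w (s)) (t (k) (s)))
normal form: (t (w (s)) (t (k) (s)))


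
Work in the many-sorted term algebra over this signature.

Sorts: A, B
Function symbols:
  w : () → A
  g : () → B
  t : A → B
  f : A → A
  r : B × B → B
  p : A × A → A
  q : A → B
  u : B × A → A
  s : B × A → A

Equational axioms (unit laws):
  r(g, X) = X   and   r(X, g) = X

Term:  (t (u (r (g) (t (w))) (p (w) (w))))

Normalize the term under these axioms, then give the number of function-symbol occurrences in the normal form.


1. (t (u (r (g) (t (w))) (p (w) (w))))  →  (t (u (t (w)) (p (w) (w))))
normal form: (t (u (t (w)) (p (w) (w))))

size = 7


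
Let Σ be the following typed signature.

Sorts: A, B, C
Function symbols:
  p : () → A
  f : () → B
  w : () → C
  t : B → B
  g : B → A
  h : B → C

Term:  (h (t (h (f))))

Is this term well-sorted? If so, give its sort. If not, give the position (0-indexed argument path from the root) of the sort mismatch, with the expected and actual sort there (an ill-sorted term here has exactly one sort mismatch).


      (f) : B
    (h (f)) : C
  (t (h (f))) : ✗ arg 0 at [0, 0] has sort C, expected B

ill-sorted at position [0, 0]: expected B, got C


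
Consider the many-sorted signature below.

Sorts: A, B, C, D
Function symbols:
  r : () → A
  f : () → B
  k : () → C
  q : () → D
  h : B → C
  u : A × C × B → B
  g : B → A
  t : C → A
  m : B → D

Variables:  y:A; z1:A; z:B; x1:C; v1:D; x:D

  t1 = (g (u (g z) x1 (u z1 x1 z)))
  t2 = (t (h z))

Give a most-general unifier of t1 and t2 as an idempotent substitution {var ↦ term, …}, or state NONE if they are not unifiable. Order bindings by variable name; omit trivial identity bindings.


NONE (not unifiable)

head clash or occurs-check failure — not unifiable


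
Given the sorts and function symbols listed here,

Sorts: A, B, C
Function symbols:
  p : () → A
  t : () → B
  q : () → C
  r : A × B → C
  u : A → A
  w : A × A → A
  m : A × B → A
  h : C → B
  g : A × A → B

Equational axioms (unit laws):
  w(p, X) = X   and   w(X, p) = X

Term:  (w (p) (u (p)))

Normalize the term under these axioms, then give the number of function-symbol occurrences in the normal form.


1. (w (p) (u (p)))  →  (u (p))
normal form: (u (p))

size = 2


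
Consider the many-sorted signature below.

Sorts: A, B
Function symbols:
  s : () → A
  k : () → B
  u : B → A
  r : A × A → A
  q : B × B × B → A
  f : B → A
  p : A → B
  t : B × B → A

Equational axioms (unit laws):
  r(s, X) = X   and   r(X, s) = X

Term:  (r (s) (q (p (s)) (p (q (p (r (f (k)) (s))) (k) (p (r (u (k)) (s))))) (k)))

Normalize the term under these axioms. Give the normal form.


1. (r (s) (q (p (s)) (p (q (p (r (f (k)) (s))) (k) (p (r (u (k)) (s))))) (k)))  →  (q (p (s)) (p (q (p (r (f (k)) (s))) (k) (p (r (u (k)) (s))))) (k))
2. (q (p (s)) (p (q (p (r (f (k)) (s))) (k) (p (r (u (k)) (s))))) (k))  →  (q (p (s)) (p (q (p (f (k))) (k) (p (r (u (k)) (s))))) (k))
3. (q (p (s)) (p (q (p (f (k))) (k) (p (r (u (k)) (s))))) (k))  →  (q (p (s)) (p (q (p (f (k))) (k) (p (u (k))))) (k))

normal form = (q (p (s)) (p (q (p (f (k))) (k) (p (u (k))))) (k))


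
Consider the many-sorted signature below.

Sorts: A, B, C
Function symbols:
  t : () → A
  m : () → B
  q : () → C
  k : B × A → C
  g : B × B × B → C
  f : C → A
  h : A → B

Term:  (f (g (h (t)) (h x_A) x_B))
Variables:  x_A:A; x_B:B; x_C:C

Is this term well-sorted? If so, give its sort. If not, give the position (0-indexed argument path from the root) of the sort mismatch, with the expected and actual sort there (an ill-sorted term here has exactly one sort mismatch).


well-sorted; sort = A

      (t) : A
    (h (t)) : B
      x_A : A
    (h x_A) : B
    x_B : B
  (g (h (t)) (h x_A) x_B) : C
(f (g (h (t)) (h x_A) x_B)) : A


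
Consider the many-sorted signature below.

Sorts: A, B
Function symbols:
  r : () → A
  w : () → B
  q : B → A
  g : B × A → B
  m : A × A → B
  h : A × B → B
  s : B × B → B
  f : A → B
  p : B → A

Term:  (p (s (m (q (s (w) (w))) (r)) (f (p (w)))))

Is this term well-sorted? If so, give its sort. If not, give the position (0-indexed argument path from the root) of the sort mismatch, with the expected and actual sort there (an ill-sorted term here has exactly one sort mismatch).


well-sorted; sort = A

          (w) : B
          (w) : B
        (s (w) (w)) : B
      (q (s (w) (w))) : A
      (r) : A
    (m (q (s (w) (w))) (r)) : B
        (w) : B
      (p (w)) : A
    (f (p (w))) : B
  (s (m (q (s (w) (w))) (r)) (f (p (w)))) : B
(p (s (m (q (s (w) (w))) (r)) (f (p (w))))) : A


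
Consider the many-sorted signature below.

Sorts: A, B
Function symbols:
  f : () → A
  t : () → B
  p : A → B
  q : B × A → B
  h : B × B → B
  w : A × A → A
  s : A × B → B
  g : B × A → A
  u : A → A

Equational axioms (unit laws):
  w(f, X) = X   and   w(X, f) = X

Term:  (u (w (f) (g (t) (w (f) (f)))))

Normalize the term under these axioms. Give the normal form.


1. (u (w (f) (g (t) (w (f) (f)))))  →  (u (g (t) (w (f) (f))))
2. (u (g (t) (w (f) (f))))  →  (u (g (t) (f)))

normal form = (u (g (t) (f)))


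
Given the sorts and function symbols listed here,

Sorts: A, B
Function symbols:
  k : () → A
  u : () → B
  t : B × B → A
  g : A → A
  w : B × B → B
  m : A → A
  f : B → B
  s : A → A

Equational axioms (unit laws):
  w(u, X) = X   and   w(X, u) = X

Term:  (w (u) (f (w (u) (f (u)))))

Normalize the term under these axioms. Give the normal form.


1. (w (u) (f (w (u) (f (u)))))  →  (f (w (u) (f (u))))
2. (f (w (u) (f (u))))  →  (f (f (u)))

normal form = (f (f (u)))


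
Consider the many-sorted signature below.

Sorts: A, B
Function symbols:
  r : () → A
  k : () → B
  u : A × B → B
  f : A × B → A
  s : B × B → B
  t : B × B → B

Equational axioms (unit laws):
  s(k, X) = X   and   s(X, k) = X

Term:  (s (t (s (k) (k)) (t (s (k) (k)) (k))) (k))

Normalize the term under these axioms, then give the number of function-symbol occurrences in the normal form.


size = 5

1. (s (t (s (k) (k)) (t (s (k) (k)) (k))) (k))  →  (t (s (k) (k)) (t (s (k) (k)) (k)))
2. (t (s (k) (k)) (t (s (k) (k)) (k)))  →  (t (k) (t (s (k) (k)) (k)))
3. (t (k) (t (s (k) (k)) (k)))  →  (t (k) (t (k) (k)))
normal form: (t (k) (t (k) (k)))


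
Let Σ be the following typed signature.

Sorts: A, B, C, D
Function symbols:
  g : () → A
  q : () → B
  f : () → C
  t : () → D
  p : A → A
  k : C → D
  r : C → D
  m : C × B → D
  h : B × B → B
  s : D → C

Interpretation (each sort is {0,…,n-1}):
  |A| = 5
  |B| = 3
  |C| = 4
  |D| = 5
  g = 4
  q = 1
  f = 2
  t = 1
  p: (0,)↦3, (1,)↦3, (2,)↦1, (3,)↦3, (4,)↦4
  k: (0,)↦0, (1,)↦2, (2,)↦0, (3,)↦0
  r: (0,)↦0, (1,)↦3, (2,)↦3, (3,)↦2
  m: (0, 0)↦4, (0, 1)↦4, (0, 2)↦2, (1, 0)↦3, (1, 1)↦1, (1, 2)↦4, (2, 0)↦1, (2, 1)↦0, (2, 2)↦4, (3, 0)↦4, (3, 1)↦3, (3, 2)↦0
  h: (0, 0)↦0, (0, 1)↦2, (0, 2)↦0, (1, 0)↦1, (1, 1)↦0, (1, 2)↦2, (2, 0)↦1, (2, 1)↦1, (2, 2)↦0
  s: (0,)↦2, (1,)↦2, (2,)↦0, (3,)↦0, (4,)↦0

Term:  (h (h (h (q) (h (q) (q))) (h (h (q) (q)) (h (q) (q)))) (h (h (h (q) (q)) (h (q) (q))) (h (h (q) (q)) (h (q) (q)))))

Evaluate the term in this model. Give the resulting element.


  q = 1
  q = 1
  q = 1
  (h (q) (q)) = h(1, 1) = 0
  (h (q) (h (q) (q))) = h(1, 0) = 1
  q = 1
  q = 1
  (h (q) (q)) = h(1, 1) = 0
  q = 1
  q = 1
  (h (q) (q)) = h(1, 1) = 0
  (h (h (q) (q)) (h (q) (q))) = h(0, 0) = 0
  (h (h (q) (h (q) (q))) (h (h (q) (q)) (h (q) (q)))) = h(1, 0) = 1
  q = 1
  q = 1
  (h (q) (q)) = h(1, 1) = 0
  q = 1
  q = 1
  (h (q) (q)) = h(1, 1) = 0
  (h (h (q) (q)) (h (q) (q))) = h(0, 0) = 0
  q = 1
  q = 1
  (h (q) (q)) = h(1, 1) = 0
  q = 1
  q = 1
  (h (q) (q)) = h(1, 1) = 0
  (h (h (q) (q)) (h (q) (q))) = h(0, 0) = 0
  (h (h (h (q) (q)) (h (q) (q))) (h (h (q) (q)) (h (q) (q)))) = h(0, 0) = 0
  (h (h (h (q) (h (q) (q))) (h (h (q) (q)) (h (q) (q)))) (h (h (h (q) (q)) (h (q) (q))) (h (h (q) (q)) (h (q) (q))))) = h(1, 0) = 1

value = 1


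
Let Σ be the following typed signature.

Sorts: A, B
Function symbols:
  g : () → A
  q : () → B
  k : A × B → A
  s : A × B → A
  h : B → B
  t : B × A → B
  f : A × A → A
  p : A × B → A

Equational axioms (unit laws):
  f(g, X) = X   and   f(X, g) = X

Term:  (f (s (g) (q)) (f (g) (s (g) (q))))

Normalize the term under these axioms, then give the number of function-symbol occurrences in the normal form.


1. (f (s (g) (q)) (f (g) (s (g) (q))))  →  (f (s (g) (q)) (s (g) (q)))
normal form: (f (s (g) (q)) (s (g) (q)))

size = 7


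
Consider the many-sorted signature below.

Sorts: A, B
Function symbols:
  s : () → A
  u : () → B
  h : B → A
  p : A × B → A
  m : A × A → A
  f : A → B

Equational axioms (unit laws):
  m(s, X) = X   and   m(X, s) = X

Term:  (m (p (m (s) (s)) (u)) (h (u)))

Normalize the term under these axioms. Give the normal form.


1. (m (p (m (s) (s)) (u)) (h (u)))  →  (m (p (s) (u)) (h (u)))

normal form = (m (p (s) (u)) (h (u)))


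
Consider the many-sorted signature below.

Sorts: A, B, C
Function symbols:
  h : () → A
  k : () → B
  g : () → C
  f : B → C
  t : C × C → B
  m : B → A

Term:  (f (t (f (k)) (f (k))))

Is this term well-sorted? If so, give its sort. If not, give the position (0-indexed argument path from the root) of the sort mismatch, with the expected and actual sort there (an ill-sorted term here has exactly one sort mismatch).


well-sorted; sort = C

      (k) : B
    (f (k)) : C
      (k) : B
    (f (k)) : C
  (t (f (k)) (f (k))) : B
(f (t (f (k)) (f (k)))) : C


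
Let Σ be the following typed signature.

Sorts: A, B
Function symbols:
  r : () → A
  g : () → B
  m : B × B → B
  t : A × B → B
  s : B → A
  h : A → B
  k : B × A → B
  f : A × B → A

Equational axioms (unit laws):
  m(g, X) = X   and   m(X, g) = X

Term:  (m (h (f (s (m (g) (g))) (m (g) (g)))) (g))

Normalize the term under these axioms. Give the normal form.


1. (m (h (f (s (m (g) (g))) (m (g) (g)))) (g))  →  (h (f (s (m (g) (g))) (m (g) (g))))
2. (h (f (s (m (g) (g))) (m (g) (g))))  →  (h (f (s (g)) (m (g) (g))))
3. (h (f (s (g)) (m (g) (g))))  →  (h (f (s (g)) (g)))

normal form = (h (f (s (g)) (g)))


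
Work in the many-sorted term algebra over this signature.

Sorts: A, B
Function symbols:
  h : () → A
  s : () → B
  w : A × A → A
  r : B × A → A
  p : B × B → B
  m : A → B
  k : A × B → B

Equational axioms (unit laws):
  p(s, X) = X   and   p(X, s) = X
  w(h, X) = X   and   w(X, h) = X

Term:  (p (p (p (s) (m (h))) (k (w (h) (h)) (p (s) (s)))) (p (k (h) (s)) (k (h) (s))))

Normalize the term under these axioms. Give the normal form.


1. (p (p (p (s) (m (h))) (k (w (h) (h)) (p (s) (s)))) (p (k (h) (s)) (k (h) (s))))  →  (p (p (m (h)) (k (w (h) (h)) (p (s) (s)))) (p (k (h) (s)) (k (h) (s))))
2. (p (p (m (h)) (k (w (h) (h)) (p (s) (s)))) (p (k (h) (s)) (k (h) (s))))  →  (p (p (m (h)) (k (h) (p (s) (s)))) (p (k (h) (s)) (k (h) (s))))
3. (p (p (m (h)) (k (h) (p (s) (s)))) (p (k (h) (s)) (k (h) (s))))  →  (p (p (m (h)) (k (h) (s))) (p (k (h) (s)) (k (h) (s))))

normal form = (p (p (m (h)) (k (h) (s))) (p (k (h) (s)) (k (h) (s))))


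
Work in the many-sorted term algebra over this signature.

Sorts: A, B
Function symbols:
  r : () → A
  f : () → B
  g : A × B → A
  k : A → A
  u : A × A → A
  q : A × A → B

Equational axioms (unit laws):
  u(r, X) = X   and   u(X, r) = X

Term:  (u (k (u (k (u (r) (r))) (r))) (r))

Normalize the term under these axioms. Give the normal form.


normal form = (k (k (r)))

1. (u (k (u (k (u (r) (r))) (r))) (r))  →  (k (u (k (u (r) (r))) (r)))
2. (k (u (k (u (r) (r))) (r)))  →  (k (k (u (r) (r))))
3. (k (k (u (r) (r))))  →  (k (k (r)))


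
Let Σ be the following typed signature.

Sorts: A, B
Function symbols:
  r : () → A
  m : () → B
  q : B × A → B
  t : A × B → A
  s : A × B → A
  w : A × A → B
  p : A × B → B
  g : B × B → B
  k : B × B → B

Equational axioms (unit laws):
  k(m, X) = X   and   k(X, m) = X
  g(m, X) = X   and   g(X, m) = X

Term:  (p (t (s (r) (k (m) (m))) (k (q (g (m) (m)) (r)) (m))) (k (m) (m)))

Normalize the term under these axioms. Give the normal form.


normal form = (p (t (s (r) (m)) (q (m) (r))) (m))

1. (p (t (s (r) (k (m) (m))) (k (q (g (m) (m)) (r)) (m))) (k (m) (m)))  →  (p (t (s (r) (m)) (k (q (g (m) (m)) (r)) (m))) (k (m) (m)))
2. (p (t (s (r) (m)) (k (q (g (m) (m)) (r)) (m))) (k (m) (m)))  →  (p (t (s (r) (m)) (q (g (m) (m)) (r))) (k (m) (m)))
3. (p (t (s (r) (m)) (q (g (m) (m)) (r))) (k (m) (m)))  →  (p (t (s (r) (m)) (q (m) (r))) (k (m) (m)))
4. (p (t (s (r) (m)) (q (m) (r))) (k (m) (m)))  →  (p (t (s (r) (m)) (q (m) (r))) (m))


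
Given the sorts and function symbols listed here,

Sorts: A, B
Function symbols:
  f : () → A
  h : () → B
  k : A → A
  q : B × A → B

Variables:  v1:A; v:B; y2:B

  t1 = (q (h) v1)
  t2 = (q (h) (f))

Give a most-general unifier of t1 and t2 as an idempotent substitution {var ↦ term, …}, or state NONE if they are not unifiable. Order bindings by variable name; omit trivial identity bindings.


{v1 ↦ (f)}


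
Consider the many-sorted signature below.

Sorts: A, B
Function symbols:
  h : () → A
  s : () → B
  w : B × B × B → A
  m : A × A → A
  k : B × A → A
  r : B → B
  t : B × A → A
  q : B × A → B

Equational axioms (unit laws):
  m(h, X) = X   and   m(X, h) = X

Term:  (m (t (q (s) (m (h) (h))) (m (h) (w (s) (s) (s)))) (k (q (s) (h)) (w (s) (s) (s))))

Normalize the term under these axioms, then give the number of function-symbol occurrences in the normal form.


1. (m (t (q (s) (m (h) (h))) (m (h) (w (s) (s) (s)))) (k (q (s) (h)) (w (s) (s) (s))))  →  (m (t (q (s) (h)) (m (h) (w (s) (s) (s)))) (k (q (s) (h)) (w (s) (s) (s))))
2. (m (t (q (s) (h)) (m (h) (w (s) (s) (s)))) (k (q (s) (h)) (w (s) (s) (s))))  →  (m (t (q (s) (h)) (w (s) (s) (s))) (k (q (s) (h)) (w (s) (s) (s))))
normal form: (m (t (q (s) (h)) (w (s) (s) (s))) (k (q (s) (h)) (w (s) (s) (s))))

size = 17


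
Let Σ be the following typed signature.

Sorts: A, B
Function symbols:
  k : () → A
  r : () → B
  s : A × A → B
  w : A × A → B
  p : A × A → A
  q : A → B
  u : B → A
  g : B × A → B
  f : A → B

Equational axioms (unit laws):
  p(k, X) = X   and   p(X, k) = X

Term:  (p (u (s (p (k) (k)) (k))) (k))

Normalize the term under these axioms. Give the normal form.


1. (p (u (s (p (k) (k)) (k))) (k))  →  (u (s (p (k) (k)) (k)))
2. (u (s (p (k) (k)) (k)))  →  (u (s (k) (k)))

normal form = (u (s (k) (k)))


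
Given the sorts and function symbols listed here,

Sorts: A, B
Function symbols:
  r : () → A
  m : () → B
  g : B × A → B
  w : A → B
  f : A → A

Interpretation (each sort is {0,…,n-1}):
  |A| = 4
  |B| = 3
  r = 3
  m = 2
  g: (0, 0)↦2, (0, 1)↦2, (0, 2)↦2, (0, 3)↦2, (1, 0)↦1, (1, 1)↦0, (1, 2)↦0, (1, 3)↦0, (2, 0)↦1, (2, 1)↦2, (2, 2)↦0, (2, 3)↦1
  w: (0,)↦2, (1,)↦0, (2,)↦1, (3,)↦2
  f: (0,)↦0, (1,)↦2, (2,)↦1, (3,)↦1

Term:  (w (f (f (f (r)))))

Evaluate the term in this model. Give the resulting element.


  r = 3
  (f (r)) = f(3,) = 1
  (f (f (r))) = f(1,) = 2
  (f (f (f (r)))) = f(2,) = 1
  (w (f (f (f (r))))) = w(1,) = 0

value = 0


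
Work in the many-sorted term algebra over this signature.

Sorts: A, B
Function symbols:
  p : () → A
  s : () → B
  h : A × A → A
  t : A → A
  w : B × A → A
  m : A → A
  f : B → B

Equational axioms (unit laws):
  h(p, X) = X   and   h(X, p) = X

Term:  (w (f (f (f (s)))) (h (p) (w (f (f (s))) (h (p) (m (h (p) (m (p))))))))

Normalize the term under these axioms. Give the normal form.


1. (w (f (f (f (s)))) (h (p) (w (f (f (s))) (h (p) (m (h (p) (m (p))))))))  →  (w (f (f (f (s)))) (w (f (f (s))) (h (p) (m (h (p) (m (p)))))))
2. (w (f (f (f (s)))) (w (f (f (s))) (h (p) (m (h (p) (m (p)))))))  →  (w (f (f (f (s)))) (w (f (f (s))) (m (h (p) (m (p))))))
3. (w (f (f (f (s)))) (w (f (f (s))) (m (h (p) (m (p))))))  →  (w (f (f (f (s)))) (w (f (f (s))) (m (m (p)))))

normal form = (w (f (f (f (s)))) (w (f (f (s))) (m (m (p)))))


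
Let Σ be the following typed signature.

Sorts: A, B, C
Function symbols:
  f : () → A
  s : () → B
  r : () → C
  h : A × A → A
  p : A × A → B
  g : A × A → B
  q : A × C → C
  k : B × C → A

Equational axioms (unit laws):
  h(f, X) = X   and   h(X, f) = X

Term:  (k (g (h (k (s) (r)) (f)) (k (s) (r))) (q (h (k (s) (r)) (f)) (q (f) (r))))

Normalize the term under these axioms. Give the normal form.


1. (k (g (h (k (s) (r)) (f)) (k (s) (r))) (q (h (k (s) (r)) (f)) (q (f) (r))))  →  (k (g (k (s) (r)) (k (s) (r))) (q (h (k (s) (r)) (f)) (q (f) (r))))
2. (k (g (k (s) (r)) (k (s) (r))) (q (h (k (s) (r)) (f)) (q (f) (r))))  →  (k (g (k (s) (r)) (k (s) (r))) (q (k (s) (r)) (q (f) (r))))

normal form = (k (g (k (s) (r)) (k (s) (r))) (q (k (s) (r)) (q (f) (r))))


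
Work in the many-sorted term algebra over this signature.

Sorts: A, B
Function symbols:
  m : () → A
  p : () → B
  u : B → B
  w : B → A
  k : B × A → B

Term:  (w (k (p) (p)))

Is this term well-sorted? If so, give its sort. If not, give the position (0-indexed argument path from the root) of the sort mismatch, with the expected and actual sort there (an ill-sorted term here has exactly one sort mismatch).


    (p) : B
    (p) : B
  (k (p) (p)) : ✗ arg 1 at [0, 1] has sort B, expected A

ill-sorted at position [0, 1]: expected A, got B


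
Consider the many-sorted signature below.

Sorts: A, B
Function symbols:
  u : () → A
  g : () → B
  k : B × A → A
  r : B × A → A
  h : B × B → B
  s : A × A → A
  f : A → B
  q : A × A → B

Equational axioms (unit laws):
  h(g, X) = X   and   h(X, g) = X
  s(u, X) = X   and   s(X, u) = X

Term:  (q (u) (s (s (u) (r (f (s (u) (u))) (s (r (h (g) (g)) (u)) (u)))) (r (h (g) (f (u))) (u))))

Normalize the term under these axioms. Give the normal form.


1. (q (u) (s (s (u) (r (f (s (u) (u))) (s (r (h (g) (g)) (u)) (u)))) (r (h (g) (f (u))) (u))))  →  (q (u) (s (r (f (s (u) (u))) (s (r (h (g) (g)) (u)) (u))) (r (h (g) (f (u))) (u))))
2. (q (u) (s (r (f (s (u) (u))) (s (r (h (g) (g)) (u)) (u))) (r (h (g) (f (u))) (u))))  →  (q (u) (s (r (f (u)) (s (r (h (g) (g)) (u)) (u))) (r (h (g) (f (u))) (u))))
3. (q (u) (s (r (f (u)) (s (r (h (g) (g)) (u)) (u))) (r (h (g) (f (u))) (u))))  →  (q (u) (s (r (f (u)) (r (h (g) (g)) (u))) (r (h (g) (f (u))) (u))))
4. (q (u) (s (r (f (u)) (r (h (g) (g)) (u))) (r (h (g) (f (u))) (u))))  →  (q (u) (s (r (f (u)) (r (g) (u))) (r (h (g) (f (u))) (u))))
5. (q (u) (s (r (f (u)) (r (g) (u))) (r (h (g) (f (u))) (u))))  →  (q (u) (s (r (f (u)) (r (g) (u))) (r (f (u)) (u))))

normal form = (q (u) (s (r (f (u)) (r (g) (u))) (r (f (u)) (u))))


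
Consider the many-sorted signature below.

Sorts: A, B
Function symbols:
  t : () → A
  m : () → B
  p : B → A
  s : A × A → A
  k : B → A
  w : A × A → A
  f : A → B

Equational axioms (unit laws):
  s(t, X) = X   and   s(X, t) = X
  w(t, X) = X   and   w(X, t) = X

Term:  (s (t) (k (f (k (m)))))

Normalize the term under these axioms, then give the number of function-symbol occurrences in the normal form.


size = 4

1. (s (t) (k (f (k (m)))))  →  (k (f (k (m))))
normal form: (k (f (k (m))))


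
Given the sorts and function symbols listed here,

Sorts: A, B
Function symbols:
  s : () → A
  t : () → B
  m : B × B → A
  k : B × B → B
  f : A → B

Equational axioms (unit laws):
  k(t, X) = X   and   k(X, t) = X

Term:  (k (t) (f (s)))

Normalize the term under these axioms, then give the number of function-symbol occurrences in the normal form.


size = 2

1. (k (t) (f (s)))  →  (f (s))
normal form: (f (s))


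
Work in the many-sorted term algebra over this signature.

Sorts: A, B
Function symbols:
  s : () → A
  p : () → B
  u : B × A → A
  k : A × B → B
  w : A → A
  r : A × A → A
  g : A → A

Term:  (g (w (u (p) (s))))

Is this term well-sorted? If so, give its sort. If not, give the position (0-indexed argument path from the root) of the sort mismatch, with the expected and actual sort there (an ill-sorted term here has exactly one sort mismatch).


well-sorted; sort = A

      (p) : B
      (s) : A
    (u (p) (s)) : A
  (w (u (p) (s))) : A
(g (w (u (p) (s)))) : A


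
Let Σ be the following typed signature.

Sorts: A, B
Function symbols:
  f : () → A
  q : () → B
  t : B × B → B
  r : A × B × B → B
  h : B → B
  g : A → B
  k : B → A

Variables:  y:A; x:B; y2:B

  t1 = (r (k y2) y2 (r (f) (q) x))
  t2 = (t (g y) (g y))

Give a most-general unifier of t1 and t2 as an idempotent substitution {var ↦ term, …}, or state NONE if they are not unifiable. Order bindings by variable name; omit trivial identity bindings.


head clash or occurs-check failure — not unifiable

NONE (not unifiable)


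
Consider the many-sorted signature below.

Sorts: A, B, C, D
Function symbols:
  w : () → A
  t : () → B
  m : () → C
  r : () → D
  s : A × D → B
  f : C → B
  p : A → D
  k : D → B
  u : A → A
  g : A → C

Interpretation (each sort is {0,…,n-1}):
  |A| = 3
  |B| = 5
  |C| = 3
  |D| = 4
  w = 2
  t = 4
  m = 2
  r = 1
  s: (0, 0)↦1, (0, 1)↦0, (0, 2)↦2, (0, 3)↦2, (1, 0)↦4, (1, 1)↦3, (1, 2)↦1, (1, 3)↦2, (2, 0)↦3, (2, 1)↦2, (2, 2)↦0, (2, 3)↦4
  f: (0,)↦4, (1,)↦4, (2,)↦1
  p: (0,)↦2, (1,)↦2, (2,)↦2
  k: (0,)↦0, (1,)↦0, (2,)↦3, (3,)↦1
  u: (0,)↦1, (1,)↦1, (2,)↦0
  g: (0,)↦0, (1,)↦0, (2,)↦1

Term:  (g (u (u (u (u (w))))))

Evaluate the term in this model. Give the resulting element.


  w = 2
  (u (w)) = u(2,) = 0
  (u (u (w))) = u(0,) = 1
  (u (u (u (w)))) = u(1,) = 1
  (u (u (u (u (w))))) = u(1,) = 1
  (g (u (u (u (u (w)))))) = g(1,) = 0

value = 0


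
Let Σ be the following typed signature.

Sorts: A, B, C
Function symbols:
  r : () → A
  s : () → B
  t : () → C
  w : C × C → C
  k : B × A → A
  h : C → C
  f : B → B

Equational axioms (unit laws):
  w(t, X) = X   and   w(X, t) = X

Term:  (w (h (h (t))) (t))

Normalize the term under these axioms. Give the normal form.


1. (w (h (h (t))) (t))  →  (h (h (t)))

normal form = (h (h (t)))


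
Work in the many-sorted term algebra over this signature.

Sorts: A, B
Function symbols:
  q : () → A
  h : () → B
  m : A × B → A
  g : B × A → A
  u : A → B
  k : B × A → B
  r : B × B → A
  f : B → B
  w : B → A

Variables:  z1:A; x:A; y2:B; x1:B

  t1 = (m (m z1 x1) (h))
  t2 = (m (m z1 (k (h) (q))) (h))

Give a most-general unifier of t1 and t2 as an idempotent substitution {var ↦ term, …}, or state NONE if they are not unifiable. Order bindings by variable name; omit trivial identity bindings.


{x1 ↦ (k (h) (q))}


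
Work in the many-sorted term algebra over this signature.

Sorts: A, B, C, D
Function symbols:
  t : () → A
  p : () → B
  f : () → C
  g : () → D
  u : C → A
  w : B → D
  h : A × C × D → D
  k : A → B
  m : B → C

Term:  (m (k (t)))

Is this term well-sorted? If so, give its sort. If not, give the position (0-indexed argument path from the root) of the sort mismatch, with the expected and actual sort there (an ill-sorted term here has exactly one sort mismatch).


well-sorted; sort = C

    (t) : A
  (k (t)) : B
(m (k (t))) : C


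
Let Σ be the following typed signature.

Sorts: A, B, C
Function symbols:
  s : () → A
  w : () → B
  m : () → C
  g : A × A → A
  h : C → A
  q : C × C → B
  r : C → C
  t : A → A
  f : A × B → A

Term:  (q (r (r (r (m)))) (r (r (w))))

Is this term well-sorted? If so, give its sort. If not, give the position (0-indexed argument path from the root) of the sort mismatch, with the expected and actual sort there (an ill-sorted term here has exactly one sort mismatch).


        (m) : C
      (r (m)) : C
    (r (r (m))) : C
  (r (r (r (m)))) : C
      (w) : B
    (r (w)) : ✗ arg 0 at [1, 0, 0] has sort B, expected C

ill-sorted at position [1, 0, 0]: expected C, got B


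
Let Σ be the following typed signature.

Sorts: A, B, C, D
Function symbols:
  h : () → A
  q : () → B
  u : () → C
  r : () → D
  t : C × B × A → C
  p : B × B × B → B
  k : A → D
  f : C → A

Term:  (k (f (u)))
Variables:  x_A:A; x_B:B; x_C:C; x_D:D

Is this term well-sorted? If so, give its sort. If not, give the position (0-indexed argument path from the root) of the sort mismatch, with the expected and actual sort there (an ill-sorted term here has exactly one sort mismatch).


    (u) : C
  (f (u)) : A
(k (f (u))) : D

well-sorted; sort = D


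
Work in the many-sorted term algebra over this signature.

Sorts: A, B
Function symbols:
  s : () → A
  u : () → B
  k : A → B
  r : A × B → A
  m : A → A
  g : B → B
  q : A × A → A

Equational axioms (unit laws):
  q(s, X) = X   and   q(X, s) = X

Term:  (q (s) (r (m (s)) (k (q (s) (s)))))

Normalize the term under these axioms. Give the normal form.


1. (q (s) (r (m (s)) (k (q (s) (s)))))  →  (r (m (s)) (k (q (s) (s))))
2. (r (m (s)) (k (q (s) (s))))  →  (r (m (s)) (k (s)))

normal form = (r (m (s)) (k (s)))


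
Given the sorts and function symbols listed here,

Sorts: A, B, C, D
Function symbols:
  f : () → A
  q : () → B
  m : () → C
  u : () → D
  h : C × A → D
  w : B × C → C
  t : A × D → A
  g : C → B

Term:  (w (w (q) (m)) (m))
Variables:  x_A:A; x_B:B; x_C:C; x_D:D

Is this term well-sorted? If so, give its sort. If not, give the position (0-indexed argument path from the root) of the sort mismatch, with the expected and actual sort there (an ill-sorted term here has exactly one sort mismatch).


ill-sorted at position [0]: expected B, got C

    (q) : B
    (m) : C
  (w (q) (m)) : C
  (m) : C
(w (w (q) (m)) (m)) : ✗ arg 0 at [0] has sort C, expected B


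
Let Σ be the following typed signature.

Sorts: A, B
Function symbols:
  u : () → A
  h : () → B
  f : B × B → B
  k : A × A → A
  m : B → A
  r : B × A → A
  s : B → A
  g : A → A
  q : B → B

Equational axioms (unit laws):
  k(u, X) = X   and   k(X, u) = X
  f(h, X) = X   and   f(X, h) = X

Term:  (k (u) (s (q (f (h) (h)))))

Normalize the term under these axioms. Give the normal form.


normal form = (s (q (h)))

1. (k (u) (s (q (f (h) (h)))))  →  (s (q (f (h) (h))))
2. (s (q (f (h) (h))))  →  (s (q (h)))


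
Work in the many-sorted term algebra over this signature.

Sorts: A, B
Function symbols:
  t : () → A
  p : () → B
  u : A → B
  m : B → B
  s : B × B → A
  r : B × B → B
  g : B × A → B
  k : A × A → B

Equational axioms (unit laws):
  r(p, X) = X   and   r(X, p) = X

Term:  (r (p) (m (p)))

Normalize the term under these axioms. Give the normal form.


1. (r (p) (m (p)))  →  (m (p))

normal form = (m (p))


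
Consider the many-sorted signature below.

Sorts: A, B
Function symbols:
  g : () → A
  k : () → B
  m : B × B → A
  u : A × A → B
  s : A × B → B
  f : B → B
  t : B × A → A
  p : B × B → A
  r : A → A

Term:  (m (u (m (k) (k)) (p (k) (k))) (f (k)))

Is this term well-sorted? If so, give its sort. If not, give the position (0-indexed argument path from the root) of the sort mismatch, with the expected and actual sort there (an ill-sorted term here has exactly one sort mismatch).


      (k) : B
      (k) : B
    (m (k) (k)) : A
      (k) : B
      (k) : B
    (p (k) (k)) : A
  (u (m (k) (k)) (p (k) (k))) : B
    (k) : B
  (f (k)) : B
(m (u (m (k) (k)) (p (k) (k))) (f (k))) : A

well-sorted; sort = A


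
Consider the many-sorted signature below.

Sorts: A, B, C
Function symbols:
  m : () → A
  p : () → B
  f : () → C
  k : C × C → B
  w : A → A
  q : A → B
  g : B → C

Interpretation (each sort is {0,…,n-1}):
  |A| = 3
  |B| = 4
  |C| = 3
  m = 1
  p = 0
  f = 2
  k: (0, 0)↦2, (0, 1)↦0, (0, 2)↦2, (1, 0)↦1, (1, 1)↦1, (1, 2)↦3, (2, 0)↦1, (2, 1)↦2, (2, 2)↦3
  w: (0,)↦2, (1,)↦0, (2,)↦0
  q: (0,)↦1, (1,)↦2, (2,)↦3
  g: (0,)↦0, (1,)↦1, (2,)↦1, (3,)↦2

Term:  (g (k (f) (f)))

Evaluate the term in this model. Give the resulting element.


  f = 2
  f = 2
  (k (f) (f)) = k(2, 2) = 3
  (g (k (f) (f))) = g(3,) = 2

value = 2


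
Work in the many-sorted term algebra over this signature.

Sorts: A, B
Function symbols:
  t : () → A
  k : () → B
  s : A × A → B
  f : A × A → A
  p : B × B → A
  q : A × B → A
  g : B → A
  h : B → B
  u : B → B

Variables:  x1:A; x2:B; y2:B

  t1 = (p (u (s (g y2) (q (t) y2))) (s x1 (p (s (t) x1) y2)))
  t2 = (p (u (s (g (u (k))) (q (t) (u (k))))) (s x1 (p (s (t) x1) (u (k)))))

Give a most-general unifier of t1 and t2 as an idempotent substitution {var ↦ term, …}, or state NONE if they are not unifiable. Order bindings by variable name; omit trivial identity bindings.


{y2 ↦ (u (k))}


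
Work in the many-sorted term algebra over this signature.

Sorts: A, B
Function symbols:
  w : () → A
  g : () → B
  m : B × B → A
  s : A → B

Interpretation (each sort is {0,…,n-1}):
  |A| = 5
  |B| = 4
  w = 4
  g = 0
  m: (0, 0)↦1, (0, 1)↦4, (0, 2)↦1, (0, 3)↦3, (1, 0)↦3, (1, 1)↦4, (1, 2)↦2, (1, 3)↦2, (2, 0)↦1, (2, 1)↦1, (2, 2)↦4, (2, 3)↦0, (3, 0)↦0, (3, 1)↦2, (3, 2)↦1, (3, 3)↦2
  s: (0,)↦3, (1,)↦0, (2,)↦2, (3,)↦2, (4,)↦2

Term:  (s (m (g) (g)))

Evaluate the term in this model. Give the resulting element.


  g = 0
  g = 0
  (m (g) (g)) = m(0, 0) = 1
  (s (m (g) (g))) = s(1,) = 0

value = 0


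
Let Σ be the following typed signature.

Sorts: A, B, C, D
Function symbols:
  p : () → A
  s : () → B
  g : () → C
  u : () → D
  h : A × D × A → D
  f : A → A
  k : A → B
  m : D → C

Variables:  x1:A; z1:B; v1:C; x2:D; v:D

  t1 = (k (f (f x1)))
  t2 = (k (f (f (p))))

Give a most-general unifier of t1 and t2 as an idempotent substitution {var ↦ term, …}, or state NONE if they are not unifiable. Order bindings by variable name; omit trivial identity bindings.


{x1 ↦ (p)}


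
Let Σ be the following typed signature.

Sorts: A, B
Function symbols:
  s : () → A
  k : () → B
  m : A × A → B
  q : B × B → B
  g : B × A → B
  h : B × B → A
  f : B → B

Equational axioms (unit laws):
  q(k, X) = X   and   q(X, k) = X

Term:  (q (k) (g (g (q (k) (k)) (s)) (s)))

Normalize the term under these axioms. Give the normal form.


normal form = (g (g (k) (s)) (s))

1. (q (k) (g (g (q (k) (k)) (s)) (s)))  →  (g (g (q (k) (k)) (s)) (s))
2. (g (g (q (k) (k)) (s)) (s))  →  (g (g (k) (s)) (s))


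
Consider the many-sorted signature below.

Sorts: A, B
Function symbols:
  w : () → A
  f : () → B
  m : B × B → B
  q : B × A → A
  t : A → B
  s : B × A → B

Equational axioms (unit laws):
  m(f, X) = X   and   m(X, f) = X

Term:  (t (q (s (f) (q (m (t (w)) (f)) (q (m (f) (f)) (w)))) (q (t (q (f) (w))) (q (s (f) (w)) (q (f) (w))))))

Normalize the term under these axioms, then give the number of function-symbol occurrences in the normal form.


size = 22

1. (t (q (s (f) (q (m (t (w)) (f)) (q (m (f) (f)) (w)))) (q (t (q (f) (w))) (q (s (f) (w)) (q (f) (w))))))  →  (t (q (s (f) (q (t (w)) (q (m (f) (f)) (w)))) (q (t (q (f) (w))) (q (s (f) (w)) (q (f) (w))))))
2. (t (q (s (f) (q (t (w)) (q (m (f) (f)) (w)))) (q (t (q (f) (w))) (q (s (f) (w)) (q (f) (w))))))  →  (t (q (s (f) (q (t (w)) (q (f) (w)))) (q (t (q (f) (w))) (q (s (f) (w)) (q (f) (w))))))
normal form: (t (q (s (f) (q (t (w)) (q (f) (w)))) (q (t (q (f) (w))) (q (s (f) (w)) (q (f) (w))))))


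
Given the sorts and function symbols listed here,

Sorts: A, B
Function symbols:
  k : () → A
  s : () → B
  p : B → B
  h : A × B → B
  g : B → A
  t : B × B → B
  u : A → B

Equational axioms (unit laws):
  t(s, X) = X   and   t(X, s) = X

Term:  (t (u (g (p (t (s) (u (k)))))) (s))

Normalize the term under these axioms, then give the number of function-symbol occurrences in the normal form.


1. (t (u (g (p (t (s) (u (k)))))) (s))  →  (u (g (p (t (s) (u (k))))))
2. (u (g (p (t (s) (u (k))))))  →  (u (g (p (u (k)))))
normal form: (u (g (p (u (k)))))

size = 5
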